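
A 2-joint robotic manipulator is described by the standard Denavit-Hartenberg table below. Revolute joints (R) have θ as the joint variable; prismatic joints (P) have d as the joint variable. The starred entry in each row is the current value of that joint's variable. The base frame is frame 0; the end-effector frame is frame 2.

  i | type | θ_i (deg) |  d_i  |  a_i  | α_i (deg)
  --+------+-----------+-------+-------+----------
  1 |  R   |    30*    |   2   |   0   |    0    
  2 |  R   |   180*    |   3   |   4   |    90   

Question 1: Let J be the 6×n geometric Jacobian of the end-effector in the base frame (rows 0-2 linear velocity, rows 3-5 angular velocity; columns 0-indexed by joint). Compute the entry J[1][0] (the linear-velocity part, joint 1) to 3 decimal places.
-3.464

axis z_0 = ẑ; lever o_n−o_0 = (-3.4641,-2.0000,5.0000)
cross product → J_v[:, 0] = (2.0000,-3.4641,0.0000)
J_ω[:, 0] = z_0
entry J[1][0] = -3.4641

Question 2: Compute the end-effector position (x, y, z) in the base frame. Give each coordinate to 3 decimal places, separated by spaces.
after link 1: o_1 = (0.0000, 0.0000, 2.0000)
after link 2: o_2 = (-3.4641, -2.0000, 5.0000)

-3.464 -2.000 5.000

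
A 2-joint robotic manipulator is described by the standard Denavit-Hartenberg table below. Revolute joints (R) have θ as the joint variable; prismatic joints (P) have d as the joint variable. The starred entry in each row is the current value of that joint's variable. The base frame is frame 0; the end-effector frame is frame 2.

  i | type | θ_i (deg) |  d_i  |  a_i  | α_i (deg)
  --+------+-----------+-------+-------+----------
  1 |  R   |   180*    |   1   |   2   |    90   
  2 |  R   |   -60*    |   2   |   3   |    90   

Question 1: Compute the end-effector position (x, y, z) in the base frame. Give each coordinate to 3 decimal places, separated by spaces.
after link 1: o_1 = (-2.0000, 0.0000, 1.0000)
after link 2: o_2 = (-3.5000, 2.0000, -1.5981)

-3.500 2.000 -1.598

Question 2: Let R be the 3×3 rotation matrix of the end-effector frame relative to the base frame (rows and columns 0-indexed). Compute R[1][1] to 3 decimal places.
1.000

End-effector y-axis (col 1 of R) = (0.0000,1.0000,0.0000)
R[1][1] = 1.0000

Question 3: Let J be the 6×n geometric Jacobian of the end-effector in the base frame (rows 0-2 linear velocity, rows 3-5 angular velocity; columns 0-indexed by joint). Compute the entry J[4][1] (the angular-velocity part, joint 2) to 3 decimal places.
axis z_1 = (0.0000,1.0000,0.0000); lever o_n−o_1 = (-1.5000,2.0000,-2.5981)
cross product → J_v[:, 1] = (-2.5981,0.0000,1.5000)
J_ω[:, 1] = z_1
entry J[4][1] = 1.0000

1.000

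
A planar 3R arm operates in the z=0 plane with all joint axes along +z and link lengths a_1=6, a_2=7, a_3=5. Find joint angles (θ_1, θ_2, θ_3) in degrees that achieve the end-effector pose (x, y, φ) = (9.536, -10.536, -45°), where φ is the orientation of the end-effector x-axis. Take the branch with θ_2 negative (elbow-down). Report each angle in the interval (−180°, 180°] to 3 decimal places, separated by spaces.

wrist centre = target − a_3·(cos φ, sin φ) = (6.0005, -7.0005)
cos θ_2 = (85.0121−6²−7²)/(2·6·7) = 0.0001; θ_2 = -89.9917° (elbow-down)
β = atan2(-7.0005,6.0005) = -49.3984°; ψ = atan2(-7.0000,6.0010) = -49.3939°
θ_1 = β − ψ = -0.0045°
θ_3 = φ − θ_1 − θ_2 = 44.9962° (wrapped to (-180°,180°])

-0.004 -89.992 44.996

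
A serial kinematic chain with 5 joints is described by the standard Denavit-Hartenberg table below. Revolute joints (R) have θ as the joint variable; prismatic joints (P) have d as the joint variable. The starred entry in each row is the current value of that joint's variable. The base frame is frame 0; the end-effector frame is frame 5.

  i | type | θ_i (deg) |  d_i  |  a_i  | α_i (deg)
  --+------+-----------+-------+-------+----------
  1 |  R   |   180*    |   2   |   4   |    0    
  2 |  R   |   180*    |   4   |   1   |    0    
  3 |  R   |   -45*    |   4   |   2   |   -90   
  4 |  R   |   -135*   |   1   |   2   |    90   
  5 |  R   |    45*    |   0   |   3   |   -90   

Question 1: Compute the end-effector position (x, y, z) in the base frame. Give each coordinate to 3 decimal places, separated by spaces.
after link 1: o_1 = (-4.0000, 0.0000, 2.0000)
after link 2: o_2 = (-3.0000, 0.0000, 6.0000)
after link 3: o_3 = (-1.5858, -1.4142, 10.0000)
after link 4: o_4 = (-1.8787, 0.2929, 11.4142)
after link 5: o_5 = (-1.4393, 2.8536, 12.9142)

-1.439 2.854 12.914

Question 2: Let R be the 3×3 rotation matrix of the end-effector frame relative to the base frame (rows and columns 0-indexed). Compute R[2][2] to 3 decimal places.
End-effector z-axis (col 2 of R) = (0.8536,0.1464,-0.5000)
R[2][2] = -0.5000

-0.500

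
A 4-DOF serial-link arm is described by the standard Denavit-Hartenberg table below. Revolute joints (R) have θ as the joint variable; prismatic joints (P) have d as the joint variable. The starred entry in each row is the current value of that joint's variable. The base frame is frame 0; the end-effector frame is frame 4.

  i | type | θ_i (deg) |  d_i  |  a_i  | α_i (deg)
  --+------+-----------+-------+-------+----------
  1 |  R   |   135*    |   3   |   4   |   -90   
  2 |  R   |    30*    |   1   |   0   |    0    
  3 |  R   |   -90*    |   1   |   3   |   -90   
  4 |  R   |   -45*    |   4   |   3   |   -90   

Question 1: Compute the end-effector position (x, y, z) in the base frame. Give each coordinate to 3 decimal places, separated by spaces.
-10.003 4.174 5.435

after link 1: o_1 = (-2.8284, 2.8284, 3.0000)
after link 2: o_2 = (-3.5355, 2.1213, 3.0000)
after link 3: o_3 = (-5.3033, 2.4749, 5.5981)
after link 4: o_4 = (-10.0028, 4.1744, 5.4352)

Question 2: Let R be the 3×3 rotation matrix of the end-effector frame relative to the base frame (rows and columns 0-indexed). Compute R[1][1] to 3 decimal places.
End-effector y-axis (col 1 of R) = (0.6124,-0.6124,0.5000)
R[1][1] = -0.6124

-0.612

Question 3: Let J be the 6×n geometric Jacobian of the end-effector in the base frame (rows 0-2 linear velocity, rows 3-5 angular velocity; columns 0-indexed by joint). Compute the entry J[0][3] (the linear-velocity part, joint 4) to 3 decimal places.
axis z_3 = (-0.6124,0.6124,-0.5000); lever o_n−o_3 = (-4.6995,1.6995,-0.1629)
cross product → J_v[:, 3] = (0.7500,2.2500,1.8371)
J_ω[:, 3] = z_3
entry J[0][3] = 0.7500

0.750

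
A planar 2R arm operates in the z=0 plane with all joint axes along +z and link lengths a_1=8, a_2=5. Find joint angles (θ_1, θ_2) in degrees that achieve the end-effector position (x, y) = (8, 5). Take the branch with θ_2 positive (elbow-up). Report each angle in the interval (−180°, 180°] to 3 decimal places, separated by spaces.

0.000 90.000

cos θ_2 = (89.0000−8²−5²)/(2·8·5) = 0.0000; θ_2 = 90.0000° (elbow-up)
β = atan2(5.0000,8.0000) = 32.0054°; ψ = atan2(5.0000,8.0000) = 32.0054°
θ_1 = β − ψ = 0.0000°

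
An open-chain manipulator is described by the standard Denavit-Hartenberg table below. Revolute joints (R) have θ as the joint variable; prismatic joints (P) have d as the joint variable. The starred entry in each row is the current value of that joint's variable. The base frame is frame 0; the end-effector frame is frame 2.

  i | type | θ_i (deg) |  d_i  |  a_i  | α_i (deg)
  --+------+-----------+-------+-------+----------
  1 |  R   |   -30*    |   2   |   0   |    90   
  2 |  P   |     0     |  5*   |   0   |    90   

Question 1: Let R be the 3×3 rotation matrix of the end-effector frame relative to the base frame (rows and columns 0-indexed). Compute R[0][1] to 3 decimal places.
-0.500

End-effector y-axis (col 1 of R) = (-0.5000,-0.8660,0.0000)
R[0][1] = -0.5000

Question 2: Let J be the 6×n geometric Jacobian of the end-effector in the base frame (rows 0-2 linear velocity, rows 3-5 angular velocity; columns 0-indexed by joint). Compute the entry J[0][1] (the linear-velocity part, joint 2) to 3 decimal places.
-0.500

prismatic axis z_1 = (-0.5000,-0.8660,0.0000)
J_v[:, 1] = z_1; J_ω[:, 1] = (0,0,0)
entry J[0][1] = -0.5000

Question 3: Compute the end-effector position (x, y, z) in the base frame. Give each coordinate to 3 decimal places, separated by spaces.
-2.500 -4.330 2.000

after link 1: o_1 = (0.0000, 0.0000, 2.0000)
after link 2: o_2 = (-2.5000, -4.3301, 2.0000)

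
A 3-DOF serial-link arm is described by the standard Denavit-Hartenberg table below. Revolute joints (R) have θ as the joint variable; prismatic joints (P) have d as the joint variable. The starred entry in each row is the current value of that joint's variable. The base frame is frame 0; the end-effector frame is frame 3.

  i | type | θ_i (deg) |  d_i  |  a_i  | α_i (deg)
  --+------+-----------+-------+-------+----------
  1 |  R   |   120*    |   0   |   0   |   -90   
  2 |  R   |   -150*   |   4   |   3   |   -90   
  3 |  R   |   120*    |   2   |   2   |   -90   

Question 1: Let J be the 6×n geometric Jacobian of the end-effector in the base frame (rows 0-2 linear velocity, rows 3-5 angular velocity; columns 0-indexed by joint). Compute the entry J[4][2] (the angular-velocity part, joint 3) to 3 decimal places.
0.433

axis z_2 = (-0.2500,0.4330,0.8660); lever o_n−o_2 = (0.5670,2.4821,1.2321)
cross product → J_v[:, 2] = (-1.6160,0.7990,-0.8660)
J_ω[:, 2] = z_2
entry J[4][2] = 0.4330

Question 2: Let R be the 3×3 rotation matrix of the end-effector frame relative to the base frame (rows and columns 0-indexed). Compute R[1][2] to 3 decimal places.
End-effector z-axis (col 2 of R) = (-0.8080,0.3995,-0.4330)
R[1][2] = 0.3995

0.400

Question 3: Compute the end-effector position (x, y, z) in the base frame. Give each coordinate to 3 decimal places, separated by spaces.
-1.598 -1.768 2.732

after link 1: o_1 = (0.0000, 0.0000, 0.0000)
after link 2: o_2 = (-2.1651, -4.2500, 1.5000)
after link 3: o_3 = (-1.5981, -1.7679, 2.7321)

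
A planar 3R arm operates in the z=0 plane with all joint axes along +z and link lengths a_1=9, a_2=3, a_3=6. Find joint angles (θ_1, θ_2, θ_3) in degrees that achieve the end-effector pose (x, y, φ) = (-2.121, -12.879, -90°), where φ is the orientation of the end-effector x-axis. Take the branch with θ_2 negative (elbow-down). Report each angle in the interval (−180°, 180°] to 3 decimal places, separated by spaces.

wrist centre = target − a_3·(cos φ, sin φ) = (-2.1210, -6.8790)
cos θ_2 = (51.8193−9²−3²)/(2·9·3) = -0.7071; θ_2 = -134.9954° (elbow-down)
β = atan2(-6.8790,-2.1210) = -107.1361°; ψ = atan2(-2.1215,6.8788) = -17.1402°
θ_1 = β − ψ = -89.9959°
θ_3 = φ − θ_1 − θ_2 = 134.9913° (wrapped to (-180°,180°])

-89.996 -134.995 134.991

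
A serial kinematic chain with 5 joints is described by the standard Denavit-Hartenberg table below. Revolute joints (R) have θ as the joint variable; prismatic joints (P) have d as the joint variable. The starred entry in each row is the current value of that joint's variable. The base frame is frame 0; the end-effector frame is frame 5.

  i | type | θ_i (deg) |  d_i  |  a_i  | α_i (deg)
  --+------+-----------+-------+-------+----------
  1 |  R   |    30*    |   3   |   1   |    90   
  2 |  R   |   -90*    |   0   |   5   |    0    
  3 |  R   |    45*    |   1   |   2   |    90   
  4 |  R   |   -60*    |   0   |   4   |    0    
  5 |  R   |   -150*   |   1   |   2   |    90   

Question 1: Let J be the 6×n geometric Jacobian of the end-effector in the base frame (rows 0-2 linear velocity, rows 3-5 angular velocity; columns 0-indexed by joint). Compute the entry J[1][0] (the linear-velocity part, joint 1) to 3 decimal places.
0.910

axis z_0 = ẑ; lever o_n−o_0 = (0.9104,2.2162,-4.3108)
cross product → J_v[:, 0] = (-2.2162,0.9104,0.0000)
J_ω[:, 0] = z_0
entry J[1][0] = 0.9104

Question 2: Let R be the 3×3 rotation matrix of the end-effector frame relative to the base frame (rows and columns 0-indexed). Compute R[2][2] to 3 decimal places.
End-effector z-axis (col 2 of R) = (0.7392,-0.5732,-0.3536)
R[2][2] = -0.3536

-0.354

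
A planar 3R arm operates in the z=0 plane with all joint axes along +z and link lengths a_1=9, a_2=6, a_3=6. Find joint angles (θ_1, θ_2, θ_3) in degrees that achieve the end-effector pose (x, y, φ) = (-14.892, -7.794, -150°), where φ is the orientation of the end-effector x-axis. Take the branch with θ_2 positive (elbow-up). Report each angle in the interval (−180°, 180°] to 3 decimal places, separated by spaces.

172.618 90.004 -52.622

wrist centre = target − a_3·(cos φ, sin φ) = (-9.6958, -4.7940)
cos θ_2 = (116.9919−9²−6²)/(2·9·6) = -0.0001; θ_2 = 90.0043° (elbow-up)
β = atan2(-4.7940,-9.6958) = -153.6904°; ψ = atan2(6.0000,8.9995) = 33.6914°
θ_1 = β − ψ = -187.3818°
θ_3 = φ − θ_1 − θ_2 = -52.6225° (wrapped to (-180°,180°])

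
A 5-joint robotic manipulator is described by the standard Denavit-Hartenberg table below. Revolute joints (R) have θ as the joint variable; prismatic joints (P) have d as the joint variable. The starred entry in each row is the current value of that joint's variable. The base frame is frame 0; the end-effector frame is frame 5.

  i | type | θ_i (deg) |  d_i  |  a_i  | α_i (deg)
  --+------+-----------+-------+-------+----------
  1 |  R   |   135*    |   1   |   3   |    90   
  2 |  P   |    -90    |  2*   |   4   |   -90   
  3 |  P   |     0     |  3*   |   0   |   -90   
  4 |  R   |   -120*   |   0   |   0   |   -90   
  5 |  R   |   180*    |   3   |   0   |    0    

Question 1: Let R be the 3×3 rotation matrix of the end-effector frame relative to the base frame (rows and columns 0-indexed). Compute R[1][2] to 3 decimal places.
End-effector z-axis (col 2 of R) = (-0.3536,0.3536,-0.8660)
R[1][2] = 0.3536

0.354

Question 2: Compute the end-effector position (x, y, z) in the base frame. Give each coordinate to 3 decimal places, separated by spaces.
after link 1: o_1 = (-2.1213, 2.1213, 1.0000)
after link 2: o_2 = (-0.7071, 3.5355, -3.0000)
after link 3: o_3 = (-2.8284, 5.6569, -3.0000)
after link 4: o_4 = (-2.8284, 5.6569, -3.0000)
after link 5: o_5 = (-3.8891, 6.7175, -5.5981)

-3.889 6.718 -5.598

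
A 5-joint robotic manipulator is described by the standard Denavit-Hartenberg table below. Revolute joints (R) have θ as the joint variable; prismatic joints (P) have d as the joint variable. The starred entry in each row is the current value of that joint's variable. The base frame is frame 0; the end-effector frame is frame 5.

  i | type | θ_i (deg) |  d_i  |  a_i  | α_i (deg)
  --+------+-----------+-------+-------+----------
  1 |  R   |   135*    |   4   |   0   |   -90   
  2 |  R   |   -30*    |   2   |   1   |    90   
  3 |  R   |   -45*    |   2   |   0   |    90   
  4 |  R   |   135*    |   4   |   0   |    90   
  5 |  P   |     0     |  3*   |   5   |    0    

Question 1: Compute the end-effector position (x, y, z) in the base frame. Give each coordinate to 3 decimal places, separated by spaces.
4.318 -4.560 9.217

after link 1: o_1 = (0.0000, 0.0000, 4.0000)
after link 2: o_2 = (-2.0266, -0.8018, 4.5000)
after link 3: o_3 = (-1.3195, -1.5089, 6.2321)
after link 4: o_4 = (2.4126, -1.2410, 4.8178)
after link 5: o_5 = (4.3178, -4.5605, 9.2168)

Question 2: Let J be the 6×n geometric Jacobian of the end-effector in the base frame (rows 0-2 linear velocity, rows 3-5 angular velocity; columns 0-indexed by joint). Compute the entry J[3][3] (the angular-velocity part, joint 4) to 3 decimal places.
axis z_3 = (0.9330,0.0670,-0.3536); lever o_n−o_3 = (5.6373,-3.0515,2.9848)
cross product → J_v[:, 3] = (-0.8789,-4.7779,-3.2247)
J_ω[:, 3] = z_3
entry J[3][3] = 0.9330

0.933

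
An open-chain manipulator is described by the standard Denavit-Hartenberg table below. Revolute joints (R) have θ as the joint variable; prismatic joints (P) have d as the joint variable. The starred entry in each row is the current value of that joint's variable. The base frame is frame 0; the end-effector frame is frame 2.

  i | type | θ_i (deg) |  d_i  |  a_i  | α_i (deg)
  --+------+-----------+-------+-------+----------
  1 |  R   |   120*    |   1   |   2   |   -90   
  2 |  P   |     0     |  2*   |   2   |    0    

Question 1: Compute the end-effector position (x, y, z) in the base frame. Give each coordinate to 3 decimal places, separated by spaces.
-3.732 2.464 1.000

after link 1: o_1 = (-1.0000, 1.7321, 1.0000)
after link 2: o_2 = (-3.7321, 2.4641, 1.0000)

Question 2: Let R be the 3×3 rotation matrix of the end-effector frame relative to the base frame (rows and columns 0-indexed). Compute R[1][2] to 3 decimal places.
-0.500

End-effector z-axis (col 2 of R) = (-0.8660,-0.5000,0.0000)
R[1][2] = -0.5000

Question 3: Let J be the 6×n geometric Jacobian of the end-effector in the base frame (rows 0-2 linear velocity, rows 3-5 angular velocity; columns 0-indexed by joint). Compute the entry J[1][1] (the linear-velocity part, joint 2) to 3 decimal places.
prismatic axis z_1 = (-0.8660,-0.5000,0.0000)
J_v[:, 1] = z_1; J_ω[:, 1] = (0,0,0)
entry J[1][1] = -0.5000

-0.500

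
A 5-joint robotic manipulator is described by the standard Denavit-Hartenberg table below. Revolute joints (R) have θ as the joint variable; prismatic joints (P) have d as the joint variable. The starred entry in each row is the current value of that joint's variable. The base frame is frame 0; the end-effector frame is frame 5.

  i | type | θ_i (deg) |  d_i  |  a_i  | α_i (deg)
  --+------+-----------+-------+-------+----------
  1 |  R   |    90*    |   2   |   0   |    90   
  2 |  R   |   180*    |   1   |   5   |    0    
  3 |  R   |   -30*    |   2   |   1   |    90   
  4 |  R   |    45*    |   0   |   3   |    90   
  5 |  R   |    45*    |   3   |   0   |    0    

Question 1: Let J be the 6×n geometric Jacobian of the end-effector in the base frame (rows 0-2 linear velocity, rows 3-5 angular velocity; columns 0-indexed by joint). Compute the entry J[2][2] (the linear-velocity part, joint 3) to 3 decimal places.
-4.540

axis z_2 = (1.0000,-0.0000,0.0000); lever o_n−o_2 = (2.0000,-4.5403,2.6213)
cross product → J_v[:, 2] = (0.0000,-2.6213,-4.5403)
J_ω[:, 2] = z_2
entry J[2][2] = -4.5403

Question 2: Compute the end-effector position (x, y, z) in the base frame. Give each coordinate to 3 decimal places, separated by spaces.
after link 1: o_1 = (0.0000, 0.0000, 2.0000)
after link 2: o_2 = (1.0000, -5.0000, 2.0000)
after link 3: o_3 = (3.0000, -5.8660, 2.5000)
after link 4: o_4 = (5.1213, -7.7031, 3.5607)
after link 5: o_5 = (3.0000, -9.5403, 4.6213)

3.000 -9.540 4.621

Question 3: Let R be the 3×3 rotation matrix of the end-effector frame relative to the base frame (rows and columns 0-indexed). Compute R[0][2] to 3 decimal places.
-0.707

End-effector z-axis (col 2 of R) = (-0.7071,-0.6124,0.3536)
R[0][2] = -0.7071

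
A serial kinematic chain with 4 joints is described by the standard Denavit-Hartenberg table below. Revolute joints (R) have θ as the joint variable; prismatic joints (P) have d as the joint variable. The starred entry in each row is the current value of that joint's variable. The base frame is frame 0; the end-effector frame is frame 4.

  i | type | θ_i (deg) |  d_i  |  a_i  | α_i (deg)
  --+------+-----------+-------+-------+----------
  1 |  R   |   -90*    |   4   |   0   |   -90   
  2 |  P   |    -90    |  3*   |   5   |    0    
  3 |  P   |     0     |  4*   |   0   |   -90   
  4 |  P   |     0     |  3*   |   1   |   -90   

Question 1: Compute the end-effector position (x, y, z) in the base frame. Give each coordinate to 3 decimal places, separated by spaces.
after link 1: o_1 = (0.0000, 0.0000, 4.0000)
after link 2: o_2 = (3.0000, -0.0000, 9.0000)
after link 3: o_3 = (7.0000, 0.0000, 9.0000)
after link 4: o_4 = (7.0000, -3.0000, 10.0000)

7.000 -3.000 10.000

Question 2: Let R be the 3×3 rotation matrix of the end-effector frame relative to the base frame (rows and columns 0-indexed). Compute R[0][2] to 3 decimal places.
-1.000

End-effector z-axis (col 2 of R) = (-1.0000,-0.0000,-0.0000)
R[0][2] = -1.0000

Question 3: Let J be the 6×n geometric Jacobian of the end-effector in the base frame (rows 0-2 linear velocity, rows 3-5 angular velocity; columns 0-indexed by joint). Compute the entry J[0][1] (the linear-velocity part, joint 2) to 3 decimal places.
prismatic axis z_1 = (1.0000,0.0000,0.0000)
J_v[:, 1] = z_1; J_ω[:, 1] = (0,0,0)
entry J[0][1] = 1.0000

1.000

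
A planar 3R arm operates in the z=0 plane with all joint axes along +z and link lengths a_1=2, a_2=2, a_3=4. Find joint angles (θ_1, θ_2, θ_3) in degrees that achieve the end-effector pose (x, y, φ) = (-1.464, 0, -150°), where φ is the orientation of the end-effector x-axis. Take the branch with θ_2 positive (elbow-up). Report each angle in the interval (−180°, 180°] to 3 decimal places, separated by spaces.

wrist centre = target − a_3·(cos φ, sin φ) = (2.0001, 2.0000)
cos θ_2 = (8.0004−2²−2²)/(2·2·2) = 0.0001; θ_2 = 89.9971° (elbow-up)
β = atan2(2.0000,2.0001) = 44.9985°; ψ = atan2(2.0000,2.0001) = 44.9985°
θ_1 = β − ψ = 0.0000°
θ_3 = φ − θ_1 − θ_2 = 120.0029° (wrapped to (-180°,180°])

0.000 89.997 120.003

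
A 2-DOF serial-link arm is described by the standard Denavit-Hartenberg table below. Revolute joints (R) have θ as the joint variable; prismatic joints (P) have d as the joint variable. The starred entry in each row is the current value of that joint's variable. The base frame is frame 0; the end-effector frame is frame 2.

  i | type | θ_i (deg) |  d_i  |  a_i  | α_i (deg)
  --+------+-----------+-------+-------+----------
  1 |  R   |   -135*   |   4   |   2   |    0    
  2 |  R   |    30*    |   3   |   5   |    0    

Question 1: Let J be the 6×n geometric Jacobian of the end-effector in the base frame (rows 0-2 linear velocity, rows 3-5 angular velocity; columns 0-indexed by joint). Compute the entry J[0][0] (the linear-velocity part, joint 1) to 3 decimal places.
6.244

axis z_0 = ẑ; lever o_n−o_0 = (-2.7083,-6.2438,7.0000)
cross product → J_v[:, 0] = (6.2438,-2.7083,0.0000)
J_ω[:, 0] = z_0
entry J[0][0] = 6.2438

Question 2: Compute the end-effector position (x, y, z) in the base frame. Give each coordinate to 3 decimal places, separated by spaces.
-2.708 -6.244 7.000

after link 1: o_1 = (-1.4142, -1.4142, 4.0000)
after link 2: o_2 = (-2.7083, -6.2438, 7.0000)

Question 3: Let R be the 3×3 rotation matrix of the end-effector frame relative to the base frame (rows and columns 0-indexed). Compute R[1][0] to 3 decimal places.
End-effector x-axis (col 0 of R) = (-0.2588,-0.9659,0.0000)
R[1][0] = -0.9659

-0.966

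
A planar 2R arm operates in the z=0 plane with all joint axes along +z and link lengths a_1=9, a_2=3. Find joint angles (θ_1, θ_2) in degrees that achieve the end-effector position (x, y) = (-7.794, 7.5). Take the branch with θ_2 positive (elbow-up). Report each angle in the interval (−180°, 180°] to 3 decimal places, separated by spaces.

122.203 60.004

cos θ_2 = (116.9964−9²−3²)/(2·9·3) = 0.4999; θ_2 = 60.0044° (elbow-up)
β = atan2(7.5000,-7.7940) = 136.1013°; ψ = atan2(2.5982,10.4998) = 13.8987°
θ_1 = β − ψ = 122.2025°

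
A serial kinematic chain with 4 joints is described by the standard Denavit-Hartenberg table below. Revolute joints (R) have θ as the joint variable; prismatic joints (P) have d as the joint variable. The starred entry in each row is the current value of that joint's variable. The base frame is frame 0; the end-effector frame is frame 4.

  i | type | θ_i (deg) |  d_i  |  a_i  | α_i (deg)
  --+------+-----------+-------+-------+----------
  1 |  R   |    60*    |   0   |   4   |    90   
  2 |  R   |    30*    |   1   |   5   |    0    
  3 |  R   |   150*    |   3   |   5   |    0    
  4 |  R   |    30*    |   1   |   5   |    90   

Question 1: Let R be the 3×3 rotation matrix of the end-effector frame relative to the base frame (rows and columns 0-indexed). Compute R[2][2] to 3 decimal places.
0.866

End-effector z-axis (col 2 of R) = (-0.2500,-0.4330,0.8660)
R[2][2] = 0.8660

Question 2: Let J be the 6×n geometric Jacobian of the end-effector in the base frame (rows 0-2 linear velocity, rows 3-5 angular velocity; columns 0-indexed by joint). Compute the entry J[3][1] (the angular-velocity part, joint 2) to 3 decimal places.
0.866

axis z_1 = (0.8660,-0.5000,0.0000); lever o_n−o_1 = (1.8301,-6.8301,0.0000)
cross product → J_v[:, 1] = (0.0000,0.0000,-5.0000)
J_ω[:, 1] = z_1
entry J[3][1] = 0.8660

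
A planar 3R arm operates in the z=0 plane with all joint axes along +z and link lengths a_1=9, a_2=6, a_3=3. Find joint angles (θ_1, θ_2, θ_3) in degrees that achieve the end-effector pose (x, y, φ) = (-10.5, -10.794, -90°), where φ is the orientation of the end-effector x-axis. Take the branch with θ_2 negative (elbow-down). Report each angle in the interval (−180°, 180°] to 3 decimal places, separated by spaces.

wrist centre = target − a_3·(cos φ, sin φ) = (-10.5000, -7.7940)
cos θ_2 = (170.9964−9²−6²)/(2·9·6) = 0.5000; θ_2 = -60.0022° (elbow-down)
β = atan2(-7.7940,-10.5000) = -143.4140°; ψ = atan2(-5.1963,11.9998) = -23.4140°
θ_1 = β − ψ = -120.0000°
θ_3 = φ − θ_1 − θ_2 = 90.0022° (wrapped to (-180°,180°])

-120.000 -60.002 90.002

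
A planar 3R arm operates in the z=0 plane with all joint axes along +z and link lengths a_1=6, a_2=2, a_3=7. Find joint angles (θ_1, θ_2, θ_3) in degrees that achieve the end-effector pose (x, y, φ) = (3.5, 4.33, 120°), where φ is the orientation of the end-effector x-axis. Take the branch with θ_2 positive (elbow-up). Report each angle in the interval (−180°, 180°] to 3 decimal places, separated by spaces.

wrist centre = target − a_3·(cos φ, sin φ) = (7.0000, -1.7322)
cos θ_2 = (52.0004−6²−2²)/(2·6·2) = 0.5000; θ_2 = 59.9988° (elbow-up)
β = atan2(-1.7322,7.0000) = -13.8989°; ψ = atan2(1.7320,7.0000) = 13.8977°
θ_1 = β − ψ = -27.7965°
θ_3 = φ − θ_1 − θ_2 = 87.7977° (wrapped to (-180°,180°])

-27.797 59.999 87.798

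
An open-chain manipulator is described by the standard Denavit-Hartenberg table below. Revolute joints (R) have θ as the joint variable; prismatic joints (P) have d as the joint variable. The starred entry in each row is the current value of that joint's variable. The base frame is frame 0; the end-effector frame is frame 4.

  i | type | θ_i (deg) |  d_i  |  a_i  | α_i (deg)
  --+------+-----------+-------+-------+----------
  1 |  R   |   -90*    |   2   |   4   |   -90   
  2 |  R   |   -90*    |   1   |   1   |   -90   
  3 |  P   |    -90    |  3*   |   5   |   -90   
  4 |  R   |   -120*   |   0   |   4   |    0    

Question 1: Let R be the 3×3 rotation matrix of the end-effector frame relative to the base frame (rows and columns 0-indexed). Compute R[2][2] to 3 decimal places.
1.000

End-effector z-axis (col 2 of R) = (-0.0000,-0.0000,1.0000)
R[2][2] = 1.0000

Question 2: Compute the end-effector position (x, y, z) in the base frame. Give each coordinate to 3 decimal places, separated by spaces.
4.000 -10.464 3.000

after link 1: o_1 = (0.0000, -4.0000, 2.0000)
after link 2: o_2 = (1.0000, -4.0000, 3.0000)
after link 3: o_3 = (6.0000, -7.0000, 3.0000)
after link 4: o_4 = (4.0000, -10.4641, 3.0000)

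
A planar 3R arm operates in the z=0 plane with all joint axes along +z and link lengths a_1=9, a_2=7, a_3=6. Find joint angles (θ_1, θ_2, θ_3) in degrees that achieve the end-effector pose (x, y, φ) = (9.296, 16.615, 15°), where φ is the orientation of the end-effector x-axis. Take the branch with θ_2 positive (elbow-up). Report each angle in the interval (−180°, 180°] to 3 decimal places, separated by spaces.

wrist centre = target − a_3·(cos φ, sin φ) = (3.5004, 15.0621)
cos θ_2 = (239.1195−9²−7²)/(2·9·7) = 0.8660; θ_2 = 29.9997° (elbow-up)
β = atan2(15.0621,3.5004) = 76.9166°; ψ = atan2(3.5000,15.0622) = 13.0815°
θ_1 = β − ψ = 63.8351°
θ_3 = φ − θ_1 − θ_2 = -78.8348° (wrapped to (-180°,180°])

63.835 30.000 -78.835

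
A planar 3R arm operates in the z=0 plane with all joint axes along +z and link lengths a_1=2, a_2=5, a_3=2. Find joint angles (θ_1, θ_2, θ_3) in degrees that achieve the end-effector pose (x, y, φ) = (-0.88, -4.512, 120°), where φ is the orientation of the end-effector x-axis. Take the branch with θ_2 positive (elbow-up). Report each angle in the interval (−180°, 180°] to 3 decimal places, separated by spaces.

-132.790 59.991 -167.201

wrist centre = target − a_3·(cos φ, sin φ) = (0.1200, -6.2441)
cos θ_2 = (39.0026−2²−5²)/(2·2·5) = 0.5001; θ_2 = 59.9915° (elbow-up)
β = atan2(-6.2441,0.1200) = -88.8990°; ψ = atan2(4.3298,4.5006) = 43.8913°
θ_1 = β − ψ = -132.7904°
θ_3 = φ − θ_1 − θ_2 = -167.2011° (wrapped to (-180°,180°])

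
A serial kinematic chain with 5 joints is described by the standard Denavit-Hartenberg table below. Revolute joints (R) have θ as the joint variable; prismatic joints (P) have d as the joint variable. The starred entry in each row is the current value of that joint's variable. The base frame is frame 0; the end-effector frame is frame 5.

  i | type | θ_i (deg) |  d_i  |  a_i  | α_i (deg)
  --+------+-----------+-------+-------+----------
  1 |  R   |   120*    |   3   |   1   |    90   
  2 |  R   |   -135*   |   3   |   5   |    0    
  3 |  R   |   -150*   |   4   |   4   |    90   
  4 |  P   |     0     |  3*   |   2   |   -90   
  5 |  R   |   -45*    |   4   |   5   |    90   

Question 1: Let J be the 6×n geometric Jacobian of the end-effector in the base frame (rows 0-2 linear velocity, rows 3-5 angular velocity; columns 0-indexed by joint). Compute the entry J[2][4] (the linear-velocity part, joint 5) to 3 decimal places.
axis z_4 = (0.8660,0.5000,0.0000); lever o_n−o_4 = (1.2990,5.7500,2.5000)
cross product → J_v[:, 4] = (1.2500,-2.1651,4.3301)
J_ω[:, 4] = z_4
entry J[2][4] = 4.3301

4.330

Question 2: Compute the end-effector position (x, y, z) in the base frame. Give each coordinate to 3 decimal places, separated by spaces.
6.404 10.909 6.984

after link 1: o_1 = (-0.5000, 0.8660, 3.0000)
after link 2: o_2 = (3.8658, -0.6958, -0.5355)
after link 3: o_3 = (6.8123, 2.2007, 3.3282)
after link 4: o_4 = (5.1046, 5.1586, 4.4836)
after link 5: o_5 = (6.4036, 10.9086, 6.9836)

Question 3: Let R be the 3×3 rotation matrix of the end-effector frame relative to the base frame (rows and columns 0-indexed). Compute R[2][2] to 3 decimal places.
-0.866

End-effector z-axis (col 2 of R) = (-0.2500,0.4330,-0.8660)
R[2][2] = -0.8660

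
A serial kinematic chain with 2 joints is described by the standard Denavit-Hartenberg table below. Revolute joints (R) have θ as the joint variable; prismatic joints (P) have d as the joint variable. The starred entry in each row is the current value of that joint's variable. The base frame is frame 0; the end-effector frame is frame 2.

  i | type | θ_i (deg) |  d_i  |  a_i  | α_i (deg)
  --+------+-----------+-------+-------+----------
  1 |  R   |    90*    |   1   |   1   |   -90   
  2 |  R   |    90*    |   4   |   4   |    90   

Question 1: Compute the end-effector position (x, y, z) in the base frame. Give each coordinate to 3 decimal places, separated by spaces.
-4.000 1.000 -3.000

after link 1: o_1 = (0.0000, 1.0000, 1.0000)
after link 2: o_2 = (-4.0000, 1.0000, -3.0000)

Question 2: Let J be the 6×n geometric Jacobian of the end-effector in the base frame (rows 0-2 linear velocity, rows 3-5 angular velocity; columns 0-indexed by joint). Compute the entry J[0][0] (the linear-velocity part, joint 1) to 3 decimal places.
axis z_0 = ẑ; lever o_n−o_0 = (-4.0000,1.0000,-3.0000)
cross product → J_v[:, 0] = (-1.0000,-4.0000,0.0000)
J_ω[:, 0] = z_0
entry J[0][0] = -1.0000

-1.000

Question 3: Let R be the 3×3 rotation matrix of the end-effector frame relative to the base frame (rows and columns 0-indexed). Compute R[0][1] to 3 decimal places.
-1.000

End-effector y-axis (col 1 of R) = (-1.0000,0.0000,0.0000)
R[0][1] = -1.0000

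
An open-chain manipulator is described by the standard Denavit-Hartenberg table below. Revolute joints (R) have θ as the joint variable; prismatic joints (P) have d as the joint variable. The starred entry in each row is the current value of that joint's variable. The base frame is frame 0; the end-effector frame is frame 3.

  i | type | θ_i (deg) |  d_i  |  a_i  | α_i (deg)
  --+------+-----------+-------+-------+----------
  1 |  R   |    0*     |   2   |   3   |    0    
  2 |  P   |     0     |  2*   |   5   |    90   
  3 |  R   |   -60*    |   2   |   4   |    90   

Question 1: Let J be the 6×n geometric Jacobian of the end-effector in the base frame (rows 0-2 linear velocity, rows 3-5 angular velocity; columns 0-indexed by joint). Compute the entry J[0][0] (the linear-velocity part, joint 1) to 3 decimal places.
2.000

axis z_0 = ẑ; lever o_n−o_0 = (10.0000,-2.0000,0.5359)
cross product → J_v[:, 0] = (2.0000,10.0000,-0.0000)
J_ω[:, 0] = z_0
entry J[0][0] = 2.0000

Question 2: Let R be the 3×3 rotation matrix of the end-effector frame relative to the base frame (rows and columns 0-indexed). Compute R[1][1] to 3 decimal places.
End-effector y-axis (col 1 of R) = (0.0000,-1.0000,0.0000)
R[1][1] = -1.0000

-1.000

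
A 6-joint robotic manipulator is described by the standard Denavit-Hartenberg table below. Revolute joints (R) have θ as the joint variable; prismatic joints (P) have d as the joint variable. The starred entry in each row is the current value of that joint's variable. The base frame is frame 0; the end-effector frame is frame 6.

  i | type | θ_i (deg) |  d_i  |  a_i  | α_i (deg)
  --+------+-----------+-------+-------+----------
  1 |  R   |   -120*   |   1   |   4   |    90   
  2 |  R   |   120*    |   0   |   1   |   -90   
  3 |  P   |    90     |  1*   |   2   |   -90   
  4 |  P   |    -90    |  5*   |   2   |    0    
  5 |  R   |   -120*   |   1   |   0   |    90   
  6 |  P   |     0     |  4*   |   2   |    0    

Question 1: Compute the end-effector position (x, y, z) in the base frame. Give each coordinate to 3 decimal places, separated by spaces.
after link 1: o_1 = (-2.0000, -3.4641, 1.0000)
after link 2: o_2 = (-1.7500, -3.0311, 1.8660)
after link 3: o_3 = (0.4151, -3.2811, 1.3660)
after link 4: o_4 = (0.0311, -3.9462, -3.9641)
after link 5: o_5 = (-0.2189, -4.3792, -4.8301)
after link 6: o_6 = (-1.9199, -7.8612, -2.5981)

-1.920 -7.861 -2.598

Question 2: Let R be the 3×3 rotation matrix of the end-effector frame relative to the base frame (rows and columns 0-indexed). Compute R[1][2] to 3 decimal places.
End-effector z-axis (col 2 of R) = (0.0580,-0.8995,0.4330)
R[1][2] = -0.8995

-0.900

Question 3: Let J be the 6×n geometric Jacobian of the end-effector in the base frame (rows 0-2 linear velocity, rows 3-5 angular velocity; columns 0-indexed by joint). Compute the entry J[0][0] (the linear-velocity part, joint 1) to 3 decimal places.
axis z_0 = ẑ; lever o_n−o_0 = (-1.9199,-7.8612,-2.5981)
cross product → J_v[:, 0] = (7.8612,-1.9199,0.0000)
J_ω[:, 0] = z_0
entry J[0][0] = 7.8612

7.861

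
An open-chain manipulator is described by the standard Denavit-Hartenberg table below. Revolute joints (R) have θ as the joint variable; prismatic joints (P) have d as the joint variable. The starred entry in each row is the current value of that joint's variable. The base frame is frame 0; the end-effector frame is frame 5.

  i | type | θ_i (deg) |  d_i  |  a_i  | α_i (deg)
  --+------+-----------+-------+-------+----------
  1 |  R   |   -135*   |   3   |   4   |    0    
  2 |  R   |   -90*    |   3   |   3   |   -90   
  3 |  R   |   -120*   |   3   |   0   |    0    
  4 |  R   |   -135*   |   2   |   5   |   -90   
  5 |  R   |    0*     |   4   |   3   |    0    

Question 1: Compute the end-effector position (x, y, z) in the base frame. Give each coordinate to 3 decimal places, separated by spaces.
-4.289 -8.439 -0.692

after link 1: o_1 = (-2.8284, -2.8284, 3.0000)
after link 2: o_2 = (-4.9497, -0.7071, 6.0000)
after link 3: o_3 = (-7.0711, -2.8284, 6.0000)
after link 4: o_4 = (-7.5702, -5.1577, 1.1704)
after link 5: o_5 = (-4.2891, -8.4388, -0.6921)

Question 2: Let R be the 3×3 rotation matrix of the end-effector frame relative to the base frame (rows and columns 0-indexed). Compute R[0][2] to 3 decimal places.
0.683

End-effector z-axis (col 2 of R) = (0.6830,-0.6830,0.2588)
R[0][2] = 0.6830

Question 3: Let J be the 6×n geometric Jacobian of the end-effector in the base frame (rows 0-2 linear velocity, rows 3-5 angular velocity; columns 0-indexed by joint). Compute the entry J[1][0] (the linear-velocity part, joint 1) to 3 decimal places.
-4.289

axis z_0 = ẑ; lever o_n−o_0 = (-4.2891,-8.4388,-0.6921)
cross product → J_v[:, 0] = (8.4388,-4.2891,0.0000)
J_ω[:, 0] = z_0
entry J[1][0] = -4.2891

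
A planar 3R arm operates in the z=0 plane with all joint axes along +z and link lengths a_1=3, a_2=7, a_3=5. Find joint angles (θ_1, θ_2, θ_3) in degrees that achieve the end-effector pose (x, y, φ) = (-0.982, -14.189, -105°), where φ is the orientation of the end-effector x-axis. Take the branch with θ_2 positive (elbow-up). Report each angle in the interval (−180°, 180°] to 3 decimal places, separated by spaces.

wrist centre = target − a_3·(cos φ, sin φ) = (0.3121, -9.3594)
cos θ_2 = (87.6952−3²−7²)/(2·3·7) = 0.7070; θ_2 = 45.0063° (elbow-up)
β = atan2(-9.3594,0.3121) = -88.0901°; ψ = atan2(4.9503,7.9492) = 31.9122°
θ_1 = β − ψ = -120.0023°
θ_3 = φ − θ_1 − θ_2 = -30.0040° (wrapped to (-180°,180°])

-120.002 45.006 -30.004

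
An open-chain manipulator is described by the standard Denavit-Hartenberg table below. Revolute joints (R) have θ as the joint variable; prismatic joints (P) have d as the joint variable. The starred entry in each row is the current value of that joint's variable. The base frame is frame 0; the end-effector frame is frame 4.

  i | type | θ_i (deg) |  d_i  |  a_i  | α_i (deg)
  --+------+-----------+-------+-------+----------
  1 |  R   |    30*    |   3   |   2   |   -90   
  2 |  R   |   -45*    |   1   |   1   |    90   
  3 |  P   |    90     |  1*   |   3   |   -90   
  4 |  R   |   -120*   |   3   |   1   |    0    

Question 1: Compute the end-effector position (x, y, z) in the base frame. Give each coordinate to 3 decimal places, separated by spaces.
-2.385 2.664 2.905

after link 1: o_1 = (1.7321, 1.0000, 3.0000)
after link 2: o_2 = (1.8444, 2.2196, 3.7071)
after link 3: o_3 = (-0.2679, 4.4641, 4.4142)
after link 4: o_4 = (-2.3854, 2.6642, 2.9053)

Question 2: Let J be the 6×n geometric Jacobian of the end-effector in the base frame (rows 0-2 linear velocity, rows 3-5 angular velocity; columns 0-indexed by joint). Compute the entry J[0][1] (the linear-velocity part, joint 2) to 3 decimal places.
axis z_1 = (-0.5000,0.8660,0.0000); lever o_n−o_1 = (-4.1174,1.6642,-0.0947)
cross product → J_v[:, 1] = (-0.0820,-0.0474,2.7337)
J_ω[:, 1] = z_1
entry J[0][1] = -0.0820

-0.082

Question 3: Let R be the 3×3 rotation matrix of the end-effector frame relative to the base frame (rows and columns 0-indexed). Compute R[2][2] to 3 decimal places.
End-effector z-axis (col 2 of R) = (-0.6124,-0.3536,-0.7071)
R[2][2] = -0.7071

-0.707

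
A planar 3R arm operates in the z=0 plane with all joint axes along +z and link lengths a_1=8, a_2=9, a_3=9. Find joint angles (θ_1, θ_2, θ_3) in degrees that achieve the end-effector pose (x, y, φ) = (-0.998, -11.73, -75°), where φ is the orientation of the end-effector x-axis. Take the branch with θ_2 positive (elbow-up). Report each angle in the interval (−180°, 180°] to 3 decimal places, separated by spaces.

wrist centre = target − a_3·(cos φ, sin φ) = (-3.3274, -3.0367)
cos θ_2 = (20.2928−8²−9²)/(2·8·9) = -0.8660; θ_2 = 149.9997° (elbow-up)
β = atan2(-3.0367,-3.3274) = -137.6154°; ψ = atan2(4.5000,0.2058) = 87.3816°
θ_1 = β − ψ = -224.9970°
θ_3 = φ − θ_1 − θ_2 = -0.0027° (wrapped to (-180°,180°])

135.003 150.000 -0.003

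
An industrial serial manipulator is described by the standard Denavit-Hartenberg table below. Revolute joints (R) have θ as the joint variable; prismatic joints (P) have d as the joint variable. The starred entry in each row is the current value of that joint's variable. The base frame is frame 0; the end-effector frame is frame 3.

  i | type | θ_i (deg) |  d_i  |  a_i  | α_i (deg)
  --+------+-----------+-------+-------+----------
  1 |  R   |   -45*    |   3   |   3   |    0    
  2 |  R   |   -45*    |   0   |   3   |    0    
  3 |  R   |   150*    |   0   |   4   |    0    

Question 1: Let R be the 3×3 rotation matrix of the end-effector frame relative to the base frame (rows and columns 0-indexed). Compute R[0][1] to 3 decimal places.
End-effector y-axis (col 1 of R) = (-0.8660,0.5000,0.0000)
R[0][1] = -0.8660

-0.866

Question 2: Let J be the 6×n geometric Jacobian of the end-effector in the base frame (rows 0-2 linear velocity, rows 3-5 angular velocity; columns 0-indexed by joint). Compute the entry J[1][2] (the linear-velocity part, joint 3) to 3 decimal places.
2.000

axis z_2 = (0.0000,0.0000,1.0000); lever o_n−o_2 = (2.0000,3.4641,0.0000)
cross product → J_v[:, 2] = (-3.4641,2.0000,0.0000)
J_ω[:, 2] = z_2
entry J[1][2] = 2.0000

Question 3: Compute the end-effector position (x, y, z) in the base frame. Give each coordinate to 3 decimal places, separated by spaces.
after link 1: o_1 = (2.1213, -2.1213, 3.0000)
after link 2: o_2 = (2.1213, -5.1213, 3.0000)
after link 3: o_3 = (4.1213, -1.6572, 3.0000)

4.121 -1.657 3.000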